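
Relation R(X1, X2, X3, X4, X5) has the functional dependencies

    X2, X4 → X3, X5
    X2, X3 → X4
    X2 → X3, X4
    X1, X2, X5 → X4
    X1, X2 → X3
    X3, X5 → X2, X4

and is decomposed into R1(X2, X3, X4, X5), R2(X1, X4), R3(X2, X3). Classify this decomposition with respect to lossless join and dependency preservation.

lossy but dependency-preserving

Lossless test (chase): Rows 1 and 3 agree on X2, X3; apply X2, X3→X4 and equate their X4 entries. Rows 1 and 3 agree on X2, X4; apply X2, X4→X3, X5 and equate their X3, X5 entries. No row becomes fully distinguished — the join is lossy.
Dependency preservation: X1, X2, X5 → X4; X1, X2 → X3 are not contained in any single fragment, but the restricted closure of each left-hand side across the fragments still reaches the right-hand side; the remaining FDs each lie inside some fragment. All dependencies are preserved.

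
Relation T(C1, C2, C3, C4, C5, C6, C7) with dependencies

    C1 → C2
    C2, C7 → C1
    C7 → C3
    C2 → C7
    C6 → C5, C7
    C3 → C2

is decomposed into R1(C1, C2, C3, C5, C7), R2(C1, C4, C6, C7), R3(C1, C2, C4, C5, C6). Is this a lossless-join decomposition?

Chase test. Columns are C1, C2, C3, C4, C5, C6, C7; row i has aⱼ where attribute j ∈ Ri, else bᵢⱼ.
Initial tableau (one row per fragment):
  row 1: a1 a2 a3 b14 a5 b16 a7
  row 2: a1 b22 b23 a4 b25 a6 a7
  row 3: a1 a2 b33 a4 a5 a6 b37
Rows 1 and 2 agree on C1; apply C1→C2 and equate their C2 entries.
Rows 1 and 2 agree on C7; apply C7→C3 and equate their C3 entries.
Rows 1 and 3 agree on C2; apply C2→C7 and equate their C7 entries.
Rows 2 and 3 agree on C6; apply C6→C5, C7 and equate their C5, C7 entries.
Rows 1 and 3 agree on C7; apply C7→C3 and equate their C3 entries.
Row 2 is now all distinguished symbols — the join is lossless.

Yes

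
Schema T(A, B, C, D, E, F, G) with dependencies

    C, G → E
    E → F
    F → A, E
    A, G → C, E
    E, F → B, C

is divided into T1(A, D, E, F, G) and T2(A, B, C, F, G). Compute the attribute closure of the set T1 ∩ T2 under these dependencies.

A, B, C, E, F, G

T1 ∩ T2 = {A, F, G}.
F → A, E applies, adding E
A, G → C, E applies, adding C
E, F → B, C applies, adding B
Closure: {A, B, C, E, F, G}.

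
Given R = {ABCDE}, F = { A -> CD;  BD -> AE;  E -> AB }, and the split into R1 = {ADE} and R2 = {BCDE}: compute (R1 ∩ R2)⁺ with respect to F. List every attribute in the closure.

R1 ∩ R2 = {DE}.
E → AB applies, adding AB
A → CD applies, adding C
Closure: {ABCDE}.

ABCDE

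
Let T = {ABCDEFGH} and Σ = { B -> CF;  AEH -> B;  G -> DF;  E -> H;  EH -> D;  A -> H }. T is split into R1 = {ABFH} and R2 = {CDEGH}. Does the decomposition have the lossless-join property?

Common attributes: R1 ∩ R2 = {H}.
No dependency enlarges {H}, so (H)⁺ = {H}.
The closure contains neither all of R1 = {ABFH} nor all of R2 = {CDEGH}, so the common attributes are not a superkey of either fragment. The join is lossy.

No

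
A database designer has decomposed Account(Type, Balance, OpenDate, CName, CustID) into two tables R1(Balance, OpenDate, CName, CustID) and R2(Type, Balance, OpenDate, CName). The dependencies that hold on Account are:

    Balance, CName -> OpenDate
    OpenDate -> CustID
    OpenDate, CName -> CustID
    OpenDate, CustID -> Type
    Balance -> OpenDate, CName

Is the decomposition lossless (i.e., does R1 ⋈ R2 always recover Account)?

Yes

Common attributes: R1 ∩ R2 = {Balance, OpenDate, CName}.
Closure of {Balance, OpenDate, CName}: OpenDate → CustID applies, adding CustID; OpenDate, CustID → Type applies, adding Type. So (Balance, OpenDate, CName)⁺ = {Type, Balance, OpenDate, CName, CustID}.
This closure contains every attribute of R1, so R1 ∩ R2 → R1. The join is lossless.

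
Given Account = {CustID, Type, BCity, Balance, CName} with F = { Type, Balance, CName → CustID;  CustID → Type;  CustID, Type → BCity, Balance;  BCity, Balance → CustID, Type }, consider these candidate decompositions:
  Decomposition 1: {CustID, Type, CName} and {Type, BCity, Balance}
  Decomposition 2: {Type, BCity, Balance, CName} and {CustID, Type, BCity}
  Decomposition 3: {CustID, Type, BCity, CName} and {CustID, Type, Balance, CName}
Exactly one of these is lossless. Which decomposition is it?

Decomposition 3

Decomposition 1: common = {Type}, closure = {Type} → lossy.
Decomposition 2: common = {Type, BCity}, closure = {Type, BCity} → lossy.
Decomposition 3: common = {CustID, Type, CName}, closure = {CustID, Type, BCity, Balance, CName} → lossless.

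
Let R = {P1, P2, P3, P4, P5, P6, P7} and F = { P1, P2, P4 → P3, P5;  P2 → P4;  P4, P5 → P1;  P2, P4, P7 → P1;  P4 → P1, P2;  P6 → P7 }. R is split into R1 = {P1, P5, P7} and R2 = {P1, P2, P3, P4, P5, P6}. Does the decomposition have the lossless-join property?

No

Common attributes: R1 ∩ R2 = {P1, P5}.
No dependency enlarges {P1, P5}, so (P1, P5)⁺ = {P1, P5}.
The closure contains neither all of R1 = {P1, P5, P7} nor all of R2 = {P1, P2, P3, P4, P5, P6}, so the common attributes are not a superkey of either fragment. The join is lossy.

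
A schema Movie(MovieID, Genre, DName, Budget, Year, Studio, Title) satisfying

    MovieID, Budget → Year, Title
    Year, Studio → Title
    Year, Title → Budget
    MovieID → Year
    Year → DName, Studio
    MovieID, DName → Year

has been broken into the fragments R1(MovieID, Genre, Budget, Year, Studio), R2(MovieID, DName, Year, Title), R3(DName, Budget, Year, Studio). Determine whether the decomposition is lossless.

Yes

Chase test. Columns are MovieID, Genre, DName, Budget, Year, Studio, Title; row i has aⱼ where attribute j ∈ Ri, else bᵢⱼ.
Initial tableau (one row per fragment):
  row 1: a1 a2 b13 a4 a5 a6 b17
  row 2: a1 b22 a3 b24 a5 b26 a7
  row 3: b31 b32 a3 a4 a5 a6 b37
Rows 1 and 3 agree on Year, Studio; apply Year, Studio→Title and equate their Title entries.
Rows 1 and 2 agree on Year; apply Year→DName, Studio and equate their DName, Studio entries.
Rows 1 and 2 agree on Year, Studio; apply Year, Studio→Title and equate their Title entries.
Rows 1 and 2 agree on Year, Title; apply Year, Title→Budget and equate their Budget entries.
Row 1 is now all distinguished symbols — the join is lossless.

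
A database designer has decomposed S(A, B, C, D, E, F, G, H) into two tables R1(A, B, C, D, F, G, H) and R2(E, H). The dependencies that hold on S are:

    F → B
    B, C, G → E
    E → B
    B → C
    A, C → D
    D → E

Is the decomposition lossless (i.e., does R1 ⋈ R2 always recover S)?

No

Common attributes: R1 ∩ R2 = {H}.
No dependency enlarges {H}, so (H)⁺ = {H}.
The closure contains neither all of R1 = {A, B, C, D, F, G, H} nor all of R2 = {E, H}, so the common attributes are not a superkey of either fragment. The join is lossy.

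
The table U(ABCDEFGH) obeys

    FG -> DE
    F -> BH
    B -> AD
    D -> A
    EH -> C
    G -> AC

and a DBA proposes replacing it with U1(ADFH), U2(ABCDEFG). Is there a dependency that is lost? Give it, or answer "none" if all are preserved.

EH -> C

Check EH → C: no single fragment contains all of {CEH}, and the restricted closure of {EH} across the fragments never reaches {C}.
FG → DE is preserved.
F → BH is preserved.
B → AD is preserved.
D → A is preserved.
G → AC is preserved.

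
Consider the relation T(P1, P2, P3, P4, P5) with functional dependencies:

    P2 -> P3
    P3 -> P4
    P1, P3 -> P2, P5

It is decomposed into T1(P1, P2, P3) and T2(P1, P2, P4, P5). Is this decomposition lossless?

Common attributes: T1 ∩ T2 = {P1, P2}.
Closure of {P1, P2}: P2 → P3 applies, adding P3; P3 → P4 applies, adding P4; P1, P3 → P2, P5 applies, adding P5. So (P1, P2)⁺ = {P1, P2, P3, P4, P5}.
This closure contains every attribute of T1, so T1 ∩ T2 → T1. The join is lossless.

Yes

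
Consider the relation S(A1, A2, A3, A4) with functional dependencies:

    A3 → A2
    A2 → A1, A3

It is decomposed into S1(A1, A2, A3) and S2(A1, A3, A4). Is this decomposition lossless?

Yes

Common attributes: S1 ∩ S2 = {A1, A3}.
Closure of {A1, A3}: A3 → A2 applies, adding A2. So (A1, A3)⁺ = {A1, A2, A3}.
This closure contains every attribute of S1, so S1 ∩ S2 → S1. The join is lossless.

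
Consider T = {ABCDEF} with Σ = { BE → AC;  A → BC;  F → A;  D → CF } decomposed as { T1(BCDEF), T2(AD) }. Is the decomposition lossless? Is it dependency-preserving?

Lossless test: (D)⁺ = {ABCDF}, which contains all of one fragment — lossless.
Dependency preservation: the restricted closure of {BE} across the fragments never reaches {AC}, so BE → AC cannot be enforced without a join — not preserved.

lossless but not dependency-preserving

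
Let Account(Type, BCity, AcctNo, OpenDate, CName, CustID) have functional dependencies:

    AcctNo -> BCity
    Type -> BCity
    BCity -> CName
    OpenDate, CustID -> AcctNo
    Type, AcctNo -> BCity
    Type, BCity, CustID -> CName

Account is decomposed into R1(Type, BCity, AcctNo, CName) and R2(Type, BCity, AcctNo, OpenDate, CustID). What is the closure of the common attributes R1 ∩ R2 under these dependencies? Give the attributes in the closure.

Type, BCity, AcctNo, CName

R1 ∩ R2 = {Type, BCity, AcctNo}.
BCity → CName applies, adding CName
Closure: {Type, BCity, AcctNo, CName}.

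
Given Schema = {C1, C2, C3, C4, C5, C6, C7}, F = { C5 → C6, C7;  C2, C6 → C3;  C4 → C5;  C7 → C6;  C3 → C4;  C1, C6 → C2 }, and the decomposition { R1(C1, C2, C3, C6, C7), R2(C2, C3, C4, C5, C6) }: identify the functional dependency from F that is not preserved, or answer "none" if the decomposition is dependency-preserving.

C5 → C6, C7

Check C5 → C6, C7: no single fragment contains all of {C5, C6, C7}, and the restricted closure of {C5} across the fragments never reaches {C6, C7}.
C2, C6 → C3 is preserved.
C4 → C5 is preserved.
C7 → C6 is preserved.
C3 → C4 is preserved.
C1, C6 → C2 is preserved.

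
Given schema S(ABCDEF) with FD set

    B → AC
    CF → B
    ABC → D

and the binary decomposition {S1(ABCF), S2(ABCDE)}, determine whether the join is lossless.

Common attributes: S1 ∩ S2 = {ABC}.
Closure of {ABC}: ABC → D applies, adding D. So (ABC)⁺ = {ABCD}.
The closure contains neither all of S1 = {ABCF} nor all of S2 = {ABCDE}, so the common attributes are not a superkey of either fragment. The join is lossy.

No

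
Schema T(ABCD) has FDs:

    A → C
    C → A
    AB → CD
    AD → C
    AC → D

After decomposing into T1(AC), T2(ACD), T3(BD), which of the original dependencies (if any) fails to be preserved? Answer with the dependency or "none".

A → C lies within T1.
C → A lies within T1.
AB → CD: restricted closure across fragments reaches CD.
AD → C lies within T2.
AC → D lies within T2.
Every dependency is enforceable on the fragments, so the decomposition is dependency-preserving.

none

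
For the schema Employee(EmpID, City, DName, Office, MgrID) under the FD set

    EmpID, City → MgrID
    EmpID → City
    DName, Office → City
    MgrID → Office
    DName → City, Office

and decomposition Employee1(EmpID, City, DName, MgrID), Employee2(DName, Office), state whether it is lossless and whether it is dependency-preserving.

lossless but not dependency-preserving

Lossless test: (DName)⁺ = {City, DName, Office}, which contains all of one fragment — lossless.
Dependency preservation: the restricted closure of {MgrID} across the fragments never reaches {Office}, so MgrID → Office cannot be enforced without a join — not preserved.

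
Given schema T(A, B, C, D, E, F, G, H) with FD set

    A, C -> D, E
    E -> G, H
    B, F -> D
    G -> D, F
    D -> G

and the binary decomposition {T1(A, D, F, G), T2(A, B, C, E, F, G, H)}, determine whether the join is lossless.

Yes

Common attributes: T1 ∩ T2 = {A, F, G}.
Closure of {A, F, G}: G → D, F applies, adding D. So (A, F, G)⁺ = {A, D, F, G}.
This closure contains every attribute of T1, so T1 ∩ T2 → T1. The join is lossless.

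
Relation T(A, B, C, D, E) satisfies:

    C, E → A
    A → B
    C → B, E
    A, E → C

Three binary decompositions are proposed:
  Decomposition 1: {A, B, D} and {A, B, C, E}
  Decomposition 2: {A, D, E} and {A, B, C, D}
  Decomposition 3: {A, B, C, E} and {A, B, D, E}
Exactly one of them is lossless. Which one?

Decomposition 1: common = {A, B}, closure = {A, B} → lossy.
Decomposition 2: common = {A, D}, closure = {A, B, D} → lossy.
Decomposition 3: common = {A, B, E}, closure = {A, B, C, E} → lossless.

Decomposition 3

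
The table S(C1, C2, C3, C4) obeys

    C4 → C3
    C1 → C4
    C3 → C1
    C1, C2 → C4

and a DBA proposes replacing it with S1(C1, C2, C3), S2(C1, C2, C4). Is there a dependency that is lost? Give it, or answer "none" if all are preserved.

C4 → C3: restricted closure across fragments reaches C3.
C1 → C4 lies within S2.
C3 → C1 lies within S1.
C1, C2 → C4 lies within S2.
Every dependency is enforceable on the fragments, so the decomposition is dependency-preserving.

none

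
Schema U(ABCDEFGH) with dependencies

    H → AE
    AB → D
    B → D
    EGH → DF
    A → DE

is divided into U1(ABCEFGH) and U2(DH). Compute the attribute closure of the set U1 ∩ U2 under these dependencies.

ADEH

U1 ∩ U2 = {H}.
H → AE applies, adding AE
A → DE applies, adding D
Closure: {ADEH}.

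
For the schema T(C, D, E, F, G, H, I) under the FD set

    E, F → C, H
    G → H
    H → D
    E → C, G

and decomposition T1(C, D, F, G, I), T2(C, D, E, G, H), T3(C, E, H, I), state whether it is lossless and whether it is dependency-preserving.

lossy but dependency-preserving

Lossless test (chase): Rows 1 and 2 agree on G; apply G→H and equate their H entries. Rows 1 and 3 agree on H; apply H→D and equate their D entries. Rows 2 and 3 agree on E; apply E→C, G and equate their C, G entries. No row becomes fully distinguished — the join is lossy.
Dependency preservation: E, F → C, H is not contained in any single fragment, but the restricted closure of its left-hand side across the fragments still reaches the right-hand side; the remaining FDs each lie inside some fragment. All dependencies are preserved.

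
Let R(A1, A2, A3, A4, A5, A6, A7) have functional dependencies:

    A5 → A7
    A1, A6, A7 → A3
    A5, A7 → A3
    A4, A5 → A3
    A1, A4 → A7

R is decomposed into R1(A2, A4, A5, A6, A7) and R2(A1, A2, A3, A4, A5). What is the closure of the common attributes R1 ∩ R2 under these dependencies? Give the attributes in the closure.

A2, A3, A4, A5, A7

R1 ∩ R2 = {A2, A4, A5}.
A5 → A7 applies, adding A7
A5, A7 → A3 applies, adding A3
Closure: {A2, A3, A4, A5, A7}.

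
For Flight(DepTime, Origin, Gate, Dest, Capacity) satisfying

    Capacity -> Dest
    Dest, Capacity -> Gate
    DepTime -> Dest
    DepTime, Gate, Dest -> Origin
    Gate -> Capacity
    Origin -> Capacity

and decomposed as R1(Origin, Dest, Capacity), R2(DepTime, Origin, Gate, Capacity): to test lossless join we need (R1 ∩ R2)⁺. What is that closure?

Origin, Gate, Dest, Capacity

R1 ∩ R2 = {Origin, Capacity}.
Capacity → Dest applies, adding Dest
Dest, Capacity → Gate applies, adding Gate
Closure: {Origin, Gate, Dest, Capacity}.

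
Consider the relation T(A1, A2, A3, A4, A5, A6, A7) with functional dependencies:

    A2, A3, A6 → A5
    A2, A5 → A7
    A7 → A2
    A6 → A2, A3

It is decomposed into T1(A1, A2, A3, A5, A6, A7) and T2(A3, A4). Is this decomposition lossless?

Common attributes: T1 ∩ T2 = {A3}.
No dependency enlarges {A3}, so (A3)⁺ = {A3}.
The closure contains neither all of T1 = {A1, A2, A3, A5, A6, A7} nor all of T2 = {A3, A4}, so the common attributes are not a superkey of either fragment. The join is lossy.

No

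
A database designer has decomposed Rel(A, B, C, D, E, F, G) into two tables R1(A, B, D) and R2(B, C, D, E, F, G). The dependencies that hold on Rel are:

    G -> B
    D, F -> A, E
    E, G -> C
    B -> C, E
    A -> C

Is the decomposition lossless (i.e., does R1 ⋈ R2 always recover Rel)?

Common attributes: R1 ∩ R2 = {B, D}.
Closure of {B, D}: B → C, E applies, adding C, E. So (B, D)⁺ = {B, C, D, E}.
The closure contains neither all of R1 = {A, B, D} nor all of R2 = {B, C, D, E, F, G}, so the common attributes are not a superkey of either fragment. The join is lossy.

No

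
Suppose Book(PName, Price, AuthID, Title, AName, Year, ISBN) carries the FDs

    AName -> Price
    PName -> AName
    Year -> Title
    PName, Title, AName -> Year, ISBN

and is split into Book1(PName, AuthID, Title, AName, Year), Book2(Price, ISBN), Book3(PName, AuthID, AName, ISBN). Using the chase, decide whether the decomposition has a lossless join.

Chase test. Columns are PName, Price, AuthID, Title, AName, Year, ISBN; row i has aⱼ where attribute j ∈ Booki, else bᵢⱼ.
Initial tableau (one row per fragment):
  row 1: a1 b12 a3 a4 a5 a6 b17
  row 2: b21 a2 b23 b24 b25 b26 a7
  row 3: a1 b32 a3 b34 a5 b36 a7
Rows 1 and 3 agree on AName; apply AName→Price and equate their Price entries.
No row becomes fully distinguished — the join is lossy.

No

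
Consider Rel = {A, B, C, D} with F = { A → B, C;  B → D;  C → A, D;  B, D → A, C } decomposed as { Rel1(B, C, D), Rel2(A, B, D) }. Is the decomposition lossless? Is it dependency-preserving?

Lossless test: (B, D)⁺ = {A, B, C, D}, which contains all of one fragment — lossless.
Dependency preservation: A → B, C; C → A, D; B, D → A, C are not contained in any single fragment, but the restricted closure of each left-hand side across the fragments still reaches the right-hand side; the remaining FDs each lie inside some fragment. All dependencies are preserved.

lossless and dependency-preserving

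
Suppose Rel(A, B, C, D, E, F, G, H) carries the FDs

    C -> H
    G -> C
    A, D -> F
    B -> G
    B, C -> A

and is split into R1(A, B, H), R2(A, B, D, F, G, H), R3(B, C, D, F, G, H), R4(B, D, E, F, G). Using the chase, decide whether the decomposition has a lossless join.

Chase test. Columns are A, B, C, D, E, F, G, H; row i has aⱼ where attribute j ∈ Ri, else bᵢⱼ.
Initial tableau (one row per fragment):
  row 1: a1 a2 b13 b14 b15 b16 b17 a8
  row 2: a1 a2 b23 a4 b25 a6 a7 a8
  row 3: b31 a2 a3 a4 b35 a6 a7 a8
  row 4: b41 a2 b43 a4 a5 a6 a7 b48
Rows 2 and 3 agree on G; apply G→C and equate their C entries.
Rows 2 and 4 agree on G; apply G→C and equate their C entries.
Rows 1 and 2 agree on B; apply B→G and equate their G entries.
Rows 2 and 3 agree on B, C; apply B, C→A and equate their A entries.
Rows 2 and 4 agree on B, C; apply B, C→A and equate their A entries.
Rows 2 and 4 agree on C; apply C→H and equate their H entries.
Rows 1 and 2 agree on G; apply G→C and equate their C entries.
Row 4 is now all distinguished symbols — the join is lossless.

Yes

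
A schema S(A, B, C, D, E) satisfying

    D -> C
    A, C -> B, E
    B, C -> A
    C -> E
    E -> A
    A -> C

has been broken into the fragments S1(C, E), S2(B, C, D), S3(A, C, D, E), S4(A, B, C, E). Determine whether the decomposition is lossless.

Chase test. Columns are A, B, C, D, E; row i has aⱼ where attribute j ∈ Si, else bᵢⱼ.
Initial tableau (one row per fragment):
  row 1: b11 b12 a3 b14 a5
  row 2: b21 a2 a3 a4 b25
  row 3: a1 b32 a3 a4 a5
  row 4: a1 a2 a3 b44 a5
Rows 3 and 4 agree on A, C; apply A, C→B, E and equate their B, E entries.
Rows 2 and 3 agree on B, C; apply B, C→A and equate their A entries.
Rows 1 and 2 agree on C; apply C→E and equate their E entries.
Rows 1 and 2 agree on E; apply E→A and equate their A entries.
Rows 1 and 2 agree on A, C; apply A, C→B, E and equate their B, E entries.
Row 2 is now all distinguished symbols — the join is lossless.

Yes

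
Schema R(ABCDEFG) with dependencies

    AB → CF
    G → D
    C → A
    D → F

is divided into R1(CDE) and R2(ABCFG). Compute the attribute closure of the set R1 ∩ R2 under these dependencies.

AC

R1 ∩ R2 = {C}.
C → A applies, adding A
Closure: {AC}.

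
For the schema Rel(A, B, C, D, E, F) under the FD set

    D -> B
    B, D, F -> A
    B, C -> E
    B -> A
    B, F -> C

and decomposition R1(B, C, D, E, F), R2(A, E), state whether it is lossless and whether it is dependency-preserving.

Lossless test: (E)⁺ = {E}, which is a superkey of neither fragment — lossy.
Dependency preservation: the restricted closure of {B, D, F} across the fragments never reaches {A}, so B, D, F → A cannot be enforced without a join — not preserved.

lossy and not dependency-preserving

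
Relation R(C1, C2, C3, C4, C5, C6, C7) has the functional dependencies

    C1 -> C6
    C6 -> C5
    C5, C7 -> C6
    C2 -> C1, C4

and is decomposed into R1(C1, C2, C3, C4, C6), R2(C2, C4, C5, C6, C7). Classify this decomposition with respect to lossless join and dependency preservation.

lossy but dependency-preserving

Lossless test: (C2, C4, C6)⁺ = {C1, C2, C4, C5, C6}, which is a superkey of neither fragment — lossy.
Dependency preservation: every FD's attributes lie within a single fragment, so each can be enforced locally — preserved.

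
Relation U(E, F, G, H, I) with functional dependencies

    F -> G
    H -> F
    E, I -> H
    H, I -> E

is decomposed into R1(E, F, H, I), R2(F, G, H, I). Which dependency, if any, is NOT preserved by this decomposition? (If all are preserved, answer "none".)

none

F → G lies within R2.
H → F lies within R1.
E, I → H lies within R1.
H, I → E lies within R1.
Every dependency is enforceable on the fragments, so the decomposition is dependency-preserving.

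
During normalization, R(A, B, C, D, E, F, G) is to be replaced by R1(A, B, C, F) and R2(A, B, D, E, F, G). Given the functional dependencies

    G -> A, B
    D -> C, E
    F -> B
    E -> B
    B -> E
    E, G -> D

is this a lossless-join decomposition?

Common attributes: R1 ∩ R2 = {A, B, F}.
Closure of {A, B, F}: B → E applies, adding E. So (A, B, F)⁺ = {A, B, E, F}.
The closure contains neither all of R1 = {A, B, C, F} nor all of R2 = {A, B, D, E, F, G}, so the common attributes are not a superkey of either fragment. The join is lossy.

No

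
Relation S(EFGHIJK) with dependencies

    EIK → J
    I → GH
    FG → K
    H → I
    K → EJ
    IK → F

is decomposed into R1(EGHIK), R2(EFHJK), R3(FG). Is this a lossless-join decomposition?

Yes

Chase test. Columns are EFGHIJK; row i has aⱼ where attribute j ∈ Ri, else bᵢⱼ.
Initial tableau (one row per fragment):
  row 1: a1 b12 a3 a4 a5 b16 a7
  row 2: a1 a2 b23 a4 b25 a6 a7
  row 3: b31 a2 a3 b34 b35 b36 b37
Rows 1 and 2 agree on H; apply H→I and equate their I entries.
Rows 1 and 2 agree on K; apply K→EJ and equate their EJ entries.
Rows 1 and 2 agree on IK; apply IK→F and equate their F entries.
Rows 1 and 2 agree on I; apply I→GH and equate their GH entries.
Rows 1 and 3 agree on FG; apply FG→K and equate their K entries.
Rows 1 and 3 agree on K; apply K→EJ and equate their EJ entries.
Row 1 is now all distinguished symbols — the join is lossless.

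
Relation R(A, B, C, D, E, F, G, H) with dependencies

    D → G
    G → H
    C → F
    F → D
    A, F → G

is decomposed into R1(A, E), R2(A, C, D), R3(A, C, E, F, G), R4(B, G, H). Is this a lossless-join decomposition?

Chase test. Columns are A, B, C, D, E, F, G, H; row i has aⱼ where attribute j ∈ Ri, else bᵢⱼ.
Initial tableau (one row per fragment):
  row 1: a1 b12 b13 b14 a5 b16 b17 b18
  row 2: a1 b22 a3 a4 b25 b26 b27 b28
  row 3: a1 b32 a3 b34 a5 a6 a7 b38
  row 4: b41 a2 b43 b44 b45 b46 a7 a8
Rows 3 and 4 agree on G; apply G→H and equate their H entries.
Rows 2 and 3 agree on C; apply C→F and equate their F entries.
Rows 2 and 3 agree on F; apply F→D and equate their D entries.
Rows 2 and 3 agree on A, F; apply A, F→G and equate their G entries.
Rows 2 and 3 agree on G; apply G→H and equate their H entries.
No row becomes fully distinguished — the join is lossy.

No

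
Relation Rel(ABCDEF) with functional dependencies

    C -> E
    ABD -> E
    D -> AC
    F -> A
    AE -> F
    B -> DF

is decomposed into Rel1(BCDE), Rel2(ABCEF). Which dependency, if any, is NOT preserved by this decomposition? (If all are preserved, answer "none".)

D -> AC

Check D → AC: no single fragment contains all of {ACD}, and the restricted closure of {D} across the fragments never reaches {AC}.
C → E is preserved.
ABD → E is preserved.
F → A is preserved.
AE → F is preserved.
B → DF is preserved.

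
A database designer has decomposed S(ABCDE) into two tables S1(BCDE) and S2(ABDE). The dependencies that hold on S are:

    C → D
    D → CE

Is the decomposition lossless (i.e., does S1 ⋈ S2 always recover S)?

Yes

Common attributes: S1 ∩ S2 = {BDE}.
Closure of {BDE}: D → CE applies, adding C. So (BDE)⁺ = {BCDE}.
This closure contains every attribute of S1, so S1 ∩ S2 → S1. The join is lossless.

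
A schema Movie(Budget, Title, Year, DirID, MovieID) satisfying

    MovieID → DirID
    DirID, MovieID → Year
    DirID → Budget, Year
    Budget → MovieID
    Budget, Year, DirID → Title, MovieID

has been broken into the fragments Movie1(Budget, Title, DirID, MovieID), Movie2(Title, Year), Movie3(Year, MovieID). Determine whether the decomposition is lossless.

Yes

Chase test. Columns are Budget, Title, Year, DirID, MovieID; row i has aⱼ where attribute j ∈ Moviei, else bᵢⱼ.
Initial tableau (one row per fragment):
  row 1: a1 a2 b13 a4 a5
  row 2: b21 a2 a3 b24 b25
  row 3: b31 b32 a3 b34 a5
Rows 1 and 3 agree on MovieID; apply MovieID→DirID and equate their DirID entries.
Rows 1 and 3 agree on DirID, MovieID; apply DirID, MovieID→Year and equate their Year entries.
Rows 1 and 3 agree on DirID; apply DirID→Budget, Year and equate their Budget, Year entries.
Rows 1 and 3 agree on Budget, Year, DirID; apply Budget, Year, DirID→Title, MovieID and equate their Title, MovieID entries.
Row 1 is now all distinguished symbols — the join is lossless.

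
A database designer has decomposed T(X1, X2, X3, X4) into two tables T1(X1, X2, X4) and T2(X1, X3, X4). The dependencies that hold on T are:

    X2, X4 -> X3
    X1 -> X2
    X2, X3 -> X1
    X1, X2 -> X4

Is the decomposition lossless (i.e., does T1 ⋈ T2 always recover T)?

Yes

Common attributes: T1 ∩ T2 = {X1, X4}.
Closure of {X1, X4}: X1 → X2 applies, adding X2; X2, X4 → X3 applies, adding X3. So (X1, X4)⁺ = {X1, X2, X3, X4}.
This closure contains every attribute of T1, so T1 ∩ T2 → T1. The join is lossless.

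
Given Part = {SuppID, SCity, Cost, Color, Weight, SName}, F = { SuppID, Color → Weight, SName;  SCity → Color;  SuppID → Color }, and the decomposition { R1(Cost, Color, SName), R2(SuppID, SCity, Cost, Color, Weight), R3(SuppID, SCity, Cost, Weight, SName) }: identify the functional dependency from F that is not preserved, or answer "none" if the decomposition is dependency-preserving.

SuppID, Color → Weight, SName: restricted closure across fragments reaches Weight, SName.
SCity → Color lies within R2.
SuppID → Color lies within R2.
Every dependency is enforceable on the fragments, so the decomposition is dependency-preserving.

none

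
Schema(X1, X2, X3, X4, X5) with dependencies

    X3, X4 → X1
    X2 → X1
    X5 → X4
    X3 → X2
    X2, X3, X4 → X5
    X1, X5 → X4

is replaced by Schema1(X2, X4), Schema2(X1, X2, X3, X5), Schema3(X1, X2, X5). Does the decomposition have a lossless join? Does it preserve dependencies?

lossy and not dependency-preserving

Lossless test (chase): Rows 1 and 2 agree on X2; apply X2→X1 and equate their X1 entries. Rows 2 and 3 agree on X5; apply X5→X4 and equate their X4 entries. No row becomes fully distinguished — the join is lossy.
Dependency preservation: the restricted closure of {X5} across the fragments never reaches {X4}, so X5 → X4 cannot be enforced without a join — not preserved.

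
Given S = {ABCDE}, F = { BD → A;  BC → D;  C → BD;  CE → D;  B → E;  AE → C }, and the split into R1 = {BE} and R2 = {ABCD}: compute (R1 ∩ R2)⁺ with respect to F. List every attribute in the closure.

BE

R1 ∩ R2 = {B}.
B → E applies, adding E
Closure: {BE}.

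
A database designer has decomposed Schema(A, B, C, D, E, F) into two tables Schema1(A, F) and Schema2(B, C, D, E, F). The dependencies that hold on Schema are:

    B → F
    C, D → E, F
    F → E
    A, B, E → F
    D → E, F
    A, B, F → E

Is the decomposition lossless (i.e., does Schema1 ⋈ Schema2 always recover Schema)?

No

Common attributes: Schema1 ∩ Schema2 = {F}.
Closure of {F}: F → E applies, adding E. So (F)⁺ = {E, F}.
The closure contains neither all of Schema1 = {A, F} nor all of Schema2 = {B, C, D, E, F}, so the common attributes are not a superkey of either fragment. The join is lossy.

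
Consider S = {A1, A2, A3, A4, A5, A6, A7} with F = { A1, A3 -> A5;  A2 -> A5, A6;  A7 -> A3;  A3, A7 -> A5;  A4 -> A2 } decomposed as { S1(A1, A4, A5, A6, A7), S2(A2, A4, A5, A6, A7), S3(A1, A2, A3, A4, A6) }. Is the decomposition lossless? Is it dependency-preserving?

Lossless test (chase): Rows 2 and 3 agree on A2; apply A2→A5, A6 and equate their A5, A6 entries. Rows 1 and 2 agree on A7; apply A7→A3 and equate their A3 entries. Rows 1 and 2 agree on A4; apply A4→A2 and equate their A2 entries. No row becomes fully distinguished — the join is lossy.
Dependency preservation: the restricted closure of {A1, A3} across the fragments never reaches {A5}, so A1, A3 → A5 cannot be enforced without a join — not preserved.

lossy and not dependency-preserving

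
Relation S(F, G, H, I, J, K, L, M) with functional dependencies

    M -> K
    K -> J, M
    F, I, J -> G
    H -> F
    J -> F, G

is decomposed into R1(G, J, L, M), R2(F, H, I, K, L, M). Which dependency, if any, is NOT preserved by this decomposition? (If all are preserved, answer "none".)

Check J → F, G: no single fragment contains all of {F, G, J}, and the restricted closure of {J} across the fragments never reaches {F, G}.
M → K is preserved.
K → J, M is preserved.
F, I, J → G is preserved.
H → F is preserved.

J -> F, G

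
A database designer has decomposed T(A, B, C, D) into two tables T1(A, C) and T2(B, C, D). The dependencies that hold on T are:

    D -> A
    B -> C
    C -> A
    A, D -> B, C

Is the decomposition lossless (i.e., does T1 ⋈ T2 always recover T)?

Yes

Common attributes: T1 ∩ T2 = {C}.
Closure of {C}: C → A applies, adding A. So (C)⁺ = {A, C}.
This closure contains every attribute of T1, so T1 ∩ T2 → T1. The join is lossless.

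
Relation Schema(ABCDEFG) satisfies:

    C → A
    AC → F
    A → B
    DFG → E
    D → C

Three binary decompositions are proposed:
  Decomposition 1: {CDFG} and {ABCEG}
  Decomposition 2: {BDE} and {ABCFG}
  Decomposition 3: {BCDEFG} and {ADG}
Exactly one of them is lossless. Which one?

Decomposition 3

Decomposition 1: common = {CG}, closure = {ABCFG} → lossy.
Decomposition 2: common = {B}, closure = {B} → lossy.
Decomposition 3: common = {DG}, closure = {ABCDEFG} → lossless.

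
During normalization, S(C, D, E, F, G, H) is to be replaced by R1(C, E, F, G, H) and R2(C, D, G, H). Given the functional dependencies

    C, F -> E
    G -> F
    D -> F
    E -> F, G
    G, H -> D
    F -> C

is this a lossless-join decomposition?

Common attributes: R1 ∩ R2 = {C, G, H}.
Closure of {C, G, H}: G → F applies, adding F; G, H → D applies, adding D; C, F → E applies, adding E. So (C, G, H)⁺ = {C, D, E, F, G, H}.
This closure contains every attribute of R1, so R1 ∩ R2 → R1. The join is lossless.

Yes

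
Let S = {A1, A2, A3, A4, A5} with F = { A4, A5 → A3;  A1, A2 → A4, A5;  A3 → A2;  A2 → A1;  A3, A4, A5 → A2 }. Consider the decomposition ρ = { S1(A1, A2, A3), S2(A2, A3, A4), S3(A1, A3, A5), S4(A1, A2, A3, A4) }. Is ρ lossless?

Yes

Chase test. Columns are A1, A2, A3, A4, A5; row i has aⱼ where attribute j ∈ Si, else bᵢⱼ.
Initial tableau (one row per fragment):
  row 1: a1 a2 a3 b14 b15
  row 2: b21 a2 a3 a4 b25
  row 3: a1 b32 a3 b34 a5
  row 4: a1 a2 a3 a4 b45
Rows 1 and 4 agree on A1, A2; apply A1, A2→A4, A5 and equate their A4, A5 entries.
Rows 1 and 3 agree on A3; apply A3→A2 and equate their A2 entries.
Rows 1 and 2 agree on A2; apply A2→A1 and equate their A1 entries.
Rows 1 and 2 agree on A1, A2; apply A1, A2→A4, A5 and equate their A4, A5 entries.
Rows 1 and 3 agree on A1, A2; apply A1, A2→A4, A5 and equate their A4, A5 entries.
Row 1 is now all distinguished symbols — the join is lossless.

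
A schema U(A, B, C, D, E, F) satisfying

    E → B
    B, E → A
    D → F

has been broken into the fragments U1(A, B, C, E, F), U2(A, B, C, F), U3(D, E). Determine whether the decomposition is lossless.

Chase test. Columns are A, B, C, D, E, F; row i has aⱼ where attribute j ∈ Ui, else bᵢⱼ.
Initial tableau (one row per fragment):
  row 1: a1 a2 a3 b14 a5 a6
  row 2: a1 a2 a3 b24 b25 a6
  row 3: b31 b32 b33 a4 a5 b36
Rows 1 and 3 agree on E; apply E→B and equate their B entries.
Rows 1 and 3 agree on B, E; apply B, E→A and equate their A entries.
No row becomes fully distinguished — the join is lossy.

No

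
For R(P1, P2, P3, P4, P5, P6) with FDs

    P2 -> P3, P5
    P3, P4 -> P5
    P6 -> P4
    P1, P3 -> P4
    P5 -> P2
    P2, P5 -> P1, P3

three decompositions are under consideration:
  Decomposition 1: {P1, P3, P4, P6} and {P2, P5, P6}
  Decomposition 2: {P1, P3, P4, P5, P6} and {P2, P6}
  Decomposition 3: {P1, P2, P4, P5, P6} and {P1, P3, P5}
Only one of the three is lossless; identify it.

Decomposition 1: common = {P6}, closure = {P4, P6} → lossy.
Decomposition 2: common = {P6}, closure = {P4, P6} → lossy.
Decomposition 3: common = {P1, P5}, closure = {P1, P2, P3, P4, P5} → lossless.

Decomposition 3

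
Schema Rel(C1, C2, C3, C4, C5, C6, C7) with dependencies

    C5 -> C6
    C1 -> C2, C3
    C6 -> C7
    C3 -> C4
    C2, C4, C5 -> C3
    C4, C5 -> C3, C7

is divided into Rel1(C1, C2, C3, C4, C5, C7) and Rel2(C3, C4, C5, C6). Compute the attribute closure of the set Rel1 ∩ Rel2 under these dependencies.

Rel1 ∩ Rel2 = {C3, C4, C5}.
C5 → C6 applies, adding C6
C6 → C7 applies, adding C7
Closure: {C3, C4, C5, C6, C7}.

C3, C4, C5, C6, C7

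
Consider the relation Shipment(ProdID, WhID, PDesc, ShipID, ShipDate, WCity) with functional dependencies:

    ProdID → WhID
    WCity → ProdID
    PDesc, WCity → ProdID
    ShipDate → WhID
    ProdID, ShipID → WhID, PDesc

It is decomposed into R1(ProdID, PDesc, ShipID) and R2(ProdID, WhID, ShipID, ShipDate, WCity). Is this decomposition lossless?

Yes

Common attributes: R1 ∩ R2 = {ProdID, ShipID}.
Closure of {ProdID, ShipID}: ProdID → WhID applies, adding WhID; ProdID, ShipID → WhID, PDesc applies, adding PDesc. So (ProdID, ShipID)⁺ = {ProdID, WhID, PDesc, ShipID}.
This closure contains every attribute of R1, so R1 ∩ R2 → R1. The join is lossless.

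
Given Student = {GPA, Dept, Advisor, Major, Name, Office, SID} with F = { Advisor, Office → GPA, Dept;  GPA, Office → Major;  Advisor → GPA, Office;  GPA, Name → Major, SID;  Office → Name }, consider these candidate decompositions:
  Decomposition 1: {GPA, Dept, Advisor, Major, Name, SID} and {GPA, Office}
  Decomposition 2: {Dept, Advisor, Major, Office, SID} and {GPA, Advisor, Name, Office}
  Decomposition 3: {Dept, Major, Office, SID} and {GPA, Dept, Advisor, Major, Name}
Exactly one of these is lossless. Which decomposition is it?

Decomposition 1: common = {GPA}, closure = {GPA} → lossy.
Decomposition 2: common = {Advisor, Office}, closure = {GPA, Dept, Advisor, Major, Name, Office, SID} → lossless.
Decomposition 3: common = {Dept, Major}, closure = {Dept, Major} → lossy.

Decomposition 2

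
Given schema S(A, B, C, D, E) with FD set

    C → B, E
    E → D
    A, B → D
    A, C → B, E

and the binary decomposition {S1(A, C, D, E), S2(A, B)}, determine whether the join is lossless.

No

Common attributes: S1 ∩ S2 = {A}.
No dependency enlarges {A}, so (A)⁺ = {A}.
The closure contains neither all of S1 = {A, C, D, E} nor all of S2 = {A, B}, so the common attributes are not a superkey of either fragment. The join is lossy.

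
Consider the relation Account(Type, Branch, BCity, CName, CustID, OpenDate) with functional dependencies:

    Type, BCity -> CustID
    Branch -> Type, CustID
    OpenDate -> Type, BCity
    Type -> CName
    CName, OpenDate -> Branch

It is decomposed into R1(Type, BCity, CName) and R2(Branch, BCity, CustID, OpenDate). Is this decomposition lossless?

Common attributes: R1 ∩ R2 = {BCity}.
No dependency enlarges {BCity}, so (BCity)⁺ = {BCity}.
The closure contains neither all of R1 = {Type, BCity, CName} nor all of R2 = {Branch, BCity, CustID, OpenDate}, so the common attributes are not a superkey of either fragment. The join is lossy.

No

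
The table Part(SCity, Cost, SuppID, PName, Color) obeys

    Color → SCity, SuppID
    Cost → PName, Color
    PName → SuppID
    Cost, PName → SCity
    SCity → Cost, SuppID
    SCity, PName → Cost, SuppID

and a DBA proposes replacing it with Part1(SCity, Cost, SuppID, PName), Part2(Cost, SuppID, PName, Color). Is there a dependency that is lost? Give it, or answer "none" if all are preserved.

none

Color → SCity, SuppID: restricted closure across fragments reaches SCity, SuppID.
Cost → PName, Color lies within Part2.
PName → SuppID lies within Part1.
Cost, PName → SCity lies within Part1.
SCity → Cost, SuppID lies within Part1.
SCity, PName → Cost, SuppID lies within Part1.
Every dependency is enforceable on the fragments, so the decomposition is dependency-preserving.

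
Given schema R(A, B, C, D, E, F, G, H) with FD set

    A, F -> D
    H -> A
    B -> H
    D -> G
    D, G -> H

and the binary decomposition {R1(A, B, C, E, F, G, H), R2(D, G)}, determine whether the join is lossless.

Common attributes: R1 ∩ R2 = {G}.
No dependency enlarges {G}, so (G)⁺ = {G}.
The closure contains neither all of R1 = {A, B, C, E, F, G, H} nor all of R2 = {D, G}, so the common attributes are not a superkey of either fragment. The join is lossy.

No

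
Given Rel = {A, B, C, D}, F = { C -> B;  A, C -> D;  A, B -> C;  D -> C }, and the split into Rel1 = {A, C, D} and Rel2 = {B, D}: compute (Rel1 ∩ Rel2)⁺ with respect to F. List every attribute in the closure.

B, C, D

Rel1 ∩ Rel2 = {D}.
D → C applies, adding C
C → B applies, adding B
Closure: {B, C, D}.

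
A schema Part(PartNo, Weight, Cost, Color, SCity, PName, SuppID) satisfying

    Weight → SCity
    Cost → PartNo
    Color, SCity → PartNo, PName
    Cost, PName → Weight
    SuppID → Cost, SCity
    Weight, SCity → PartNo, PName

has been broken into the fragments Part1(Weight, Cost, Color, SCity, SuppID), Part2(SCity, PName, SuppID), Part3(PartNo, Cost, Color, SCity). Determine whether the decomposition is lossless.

Chase test. Columns are PartNo, Weight, Cost, Color, SCity, PName, SuppID; row i has aⱼ where attribute j ∈ Parti, else bᵢⱼ.
Initial tableau (one row per fragment):
  row 1: b11 a2 a3 a4 a5 b16 a7
  row 2: b21 b22 b23 b24 a5 a6 a7
  row 3: a1 b32 a3 a4 a5 b36 b37
Rows 1 and 3 agree on Cost; apply Cost→PartNo and equate their PartNo entries.
Rows 1 and 3 agree on Color, SCity; apply Color, SCity→PartNo, PName and equate their PartNo, PName entries.
Rows 1 and 3 agree on Cost, PName; apply Cost, PName→Weight and equate their Weight entries.
Rows 1 and 2 agree on SuppID; apply SuppID→Cost, SCity and equate their Cost, SCity entries.
Rows 1 and 2 agree on Cost; apply Cost→PartNo and equate their PartNo entries.
No row becomes fully distinguished — the join is lossy.

No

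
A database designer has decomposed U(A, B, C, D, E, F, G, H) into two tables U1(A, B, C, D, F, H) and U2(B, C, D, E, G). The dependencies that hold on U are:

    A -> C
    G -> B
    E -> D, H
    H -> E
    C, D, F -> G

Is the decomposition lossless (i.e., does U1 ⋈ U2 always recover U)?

Common attributes: U1 ∩ U2 = {B, C, D}.
No dependency enlarges {B, C, D}, so (B, C, D)⁺ = {B, C, D}.
The closure contains neither all of U1 = {A, B, C, D, F, H} nor all of U2 = {B, C, D, E, G}, so the common attributes are not a superkey of either fragment. The join is lossy.

No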